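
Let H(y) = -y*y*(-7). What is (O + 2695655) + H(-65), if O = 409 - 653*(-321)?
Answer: 2935252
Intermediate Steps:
H(y) = 7*y² (H(y) = -y²*(-7) = -(-7)*y² = 7*y²)
O = 210022 (O = 409 + 209613 = 210022)
(O + 2695655) + H(-65) = (210022 + 2695655) + 7*(-65)² = 2905677 + 7*4225 = 2905677 + 29575 = 2935252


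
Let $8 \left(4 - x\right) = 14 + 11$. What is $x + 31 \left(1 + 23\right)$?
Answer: $\frac{5959}{8} \approx 744.88$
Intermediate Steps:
$x = \frac{7}{8}$ ($x = 4 - \frac{14 + 11}{8} = 4 - \frac{25}{8} = \frac{7}{8} \approx 0.875$)
$x + 31 \left(1 + 23\right) = \frac{7}{8} + 31 \left(1 + 23\right) = \frac{7}{8} + 31 \cdot 24 = \frac{7}{8} + 744 = \frac{5959}{8}$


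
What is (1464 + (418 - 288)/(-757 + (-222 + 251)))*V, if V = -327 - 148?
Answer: -19468825/28 ≈ -6.9532e+5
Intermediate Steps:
V = -475
(1464 + (418 - 288)/(-757 + (-222 + 251)))*V = (1464 + (418 - 288)/(-757 + (-222 + 251)))*(-475) = (1464 + 130/(-757 + 29))*(-475) = (1464 + 130/(-728))*(-475) = (1464 + 130*(-1/728))*(-475) = (1464 - 5/28)*(-475) = (40987/28)*(-475) = -19468825/28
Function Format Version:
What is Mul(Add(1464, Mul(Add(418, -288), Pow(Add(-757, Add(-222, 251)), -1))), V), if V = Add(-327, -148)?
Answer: Rational(-19468825, 28) ≈ -6.9532e+5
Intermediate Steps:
V = -475
Mul(Add(1464, Mul(Add(418, -288), Pow(Add(-757, Add(-222, 251)), -1))), V) = Mul(Add(1464, Mul(Add(418, -288), Pow(Add(-757, Add(-222, 251)), -1))), -475) = Mul(Add(1464, Mul(130, Pow(Add(-757, 29), -1))), -475) = Mul(Add(1464, Mul(130, Pow(-728, -1))), -475) = Mul(Add(1464, Mul(130, Rational(-1, 728))), -475) = Mul(Add(1464, Rational(-5, 28)), -475) = Mul(Rational(40987, 28), -475) = Rational(-19468825, 28)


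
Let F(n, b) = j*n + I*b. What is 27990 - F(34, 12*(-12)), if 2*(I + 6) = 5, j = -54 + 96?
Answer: 26058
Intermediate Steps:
j = 42
I = -7/2 (I = -6 + (½)*5 = -6 + 5/2 = -7/2 ≈ -3.5000)
F(n, b) = 42*n - 7*b/2
27990 - F(34, 12*(-12)) = 27990 - (42*34 - 42*(-12)) = 27990 - (1428 - 7/2*(-144)) = 27990 - (1428 + 504) = 27990 - 1*1932 = 27990 - 1932 = 26058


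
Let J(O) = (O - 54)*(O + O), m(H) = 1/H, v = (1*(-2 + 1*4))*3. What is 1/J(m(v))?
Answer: -18/323 ≈ -0.055728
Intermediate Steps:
v = 6 (v = (1*(-2 + 4))*3 = (1*2)*3 = 2*3 = 6)
J(O) = 2*O*(-54 + O) (J(O) = (-54 + O)*(2*O) = 2*O*(-54 + O))
1/J(m(v)) = 1/(2*(-54 + 1/6)/6) = 1/(2*(⅙)*(-54 + ⅙)) = 1/(2*(⅙)*(-323/6)) = 1/(-323/18) = -18/323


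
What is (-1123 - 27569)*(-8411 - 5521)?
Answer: 399736944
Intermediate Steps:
(-1123 - 27569)*(-8411 - 5521) = -28692*(-13932) = 399736944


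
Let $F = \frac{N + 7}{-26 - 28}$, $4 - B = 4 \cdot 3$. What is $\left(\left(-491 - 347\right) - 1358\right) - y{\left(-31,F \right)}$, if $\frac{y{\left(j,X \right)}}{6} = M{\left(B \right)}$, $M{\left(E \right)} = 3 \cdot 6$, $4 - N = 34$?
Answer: $-2304$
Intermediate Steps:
$N = -30$ ($N = 4 - 34 = -30$)
$B = -8$ ($B = 4 - 4 \cdot 3 = 4 - 12 = -8$)
$M{\left(E \right)} = 18$
$F = \frac{23}{54}$ ($F = \frac{-30 + 7}{-26 - 28} = - \frac{23}{-54} = \left(-23\right) \left(- \frac{1}{54}\right) = \frac{23}{54} \approx 0.42593$)
$y{\left(j,X \right)} = 108$ ($y{\left(j,X \right)} = 6 \cdot 18 = 108$)
$\left(\left(-491 - 347\right) - 1358\right) - y{\left(-31,F \right)} = \left(\left(-491 - 347\right) - 1358\right) - 108 = \left(-838 - 1358\right) - 108 = -2196 - 108 = -2304$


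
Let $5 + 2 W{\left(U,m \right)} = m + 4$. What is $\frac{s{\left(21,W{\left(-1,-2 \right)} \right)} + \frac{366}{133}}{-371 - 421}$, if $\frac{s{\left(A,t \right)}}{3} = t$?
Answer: $\frac{155}{70224} \approx 0.0022072$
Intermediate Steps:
$W{\left(U,m \right)} = - \frac{1}{2} + \frac{m}{2}$ ($W{\left(U,m \right)} = - \frac{5}{2} + \frac{m + 4}{2} = - \frac{5}{2} + \frac{4 + m}{2} = - \frac{5}{2} + \left(2 + \frac{m}{2}\right) = - \frac{1}{2} + \frac{m}{2}$)
$s{\left(A,t \right)} = 3 t$
$\frac{s{\left(21,W{\left(-1,-2 \right)} \right)} + \frac{366}{133}}{-371 - 421} = \frac{3 \left(- \frac{1}{2} + \frac{1}{2} \left(-2\right)\right) + \frac{366}{133}}{-371 - 421} = \frac{3 \left(- \frac{1}{2} - 1\right) + 366 \cdot \frac{1}{133}}{-792} = \left(3 \left(- \frac{3}{2}\right) + \frac{366}{133}\right) \left(- \frac{1}{792}\right) = \left(- \frac{9}{2} + \frac{366}{133}\right) \left(- \frac{1}{792}\right) = \left(- \frac{465}{266}\right) \left(- \frac{1}{792}\right) = \frac{155}{70224}$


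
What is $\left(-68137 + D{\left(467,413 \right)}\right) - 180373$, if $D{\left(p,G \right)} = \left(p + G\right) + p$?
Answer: $-247163$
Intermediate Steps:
$D{\left(p,G \right)} = G + 2 p$ ($D{\left(p,G \right)} = \left(G + p\right) + p = G + 2 p$)
$\left(-68137 + D{\left(467,413 \right)}\right) - 180373 = \left(-68137 + \left(413 + 2 \cdot 467\right)\right) - 180373 = \left(-68137 + \left(413 + 934\right)\right) - 180373 = \left(-68137 + 1347\right) - 180373 = -66790 - 180373 = -247163$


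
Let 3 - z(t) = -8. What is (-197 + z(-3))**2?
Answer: 34596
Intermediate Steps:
z(t) = 11 (z(t) = 3 - 1*(-8) = 3 + 8 = 11)
(-197 + z(-3))**2 = (-197 + 11)**2 = (-186)**2 = 34596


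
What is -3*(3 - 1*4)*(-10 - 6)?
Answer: -48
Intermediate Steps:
-3*(3 - 1*4)*(-10 - 6) = -3*(3 - 4)*(-16) = -3*(-1)*(-16) = -(-3)*(-16) = -1*48 = -48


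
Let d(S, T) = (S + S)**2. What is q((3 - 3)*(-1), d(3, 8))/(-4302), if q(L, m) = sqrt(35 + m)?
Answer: -sqrt(71)/4302 ≈ -0.0019587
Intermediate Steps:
d(S, T) = 4*S**2 (d(S, T) = (2*S)**2 = 4*S**2)
q((3 - 3)*(-1), d(3, 8))/(-4302) = sqrt(35 + 4*3**2)/(-4302) = sqrt(35 + 4*9)*(-1/4302) = sqrt(35 + 36)*(-1/4302) = sqrt(71)*(-1/4302) = -sqrt(71)/4302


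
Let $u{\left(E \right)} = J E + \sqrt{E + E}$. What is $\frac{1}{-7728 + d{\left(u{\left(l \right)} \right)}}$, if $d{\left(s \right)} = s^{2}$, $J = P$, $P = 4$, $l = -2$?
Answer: $- \frac{1917}{14699812} + \frac{2 i}{3674953} \approx -0.00013041 + 5.4422 \cdot 10^{-7} i$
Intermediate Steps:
$J = 4$
$u{\left(E \right)} = 4 E + \sqrt{2} \sqrt{E}$ ($u{\left(E \right)} = 4 E + \sqrt{E + E} = 4 E + \sqrt{2 E} = 4 E + \sqrt{2} \sqrt{E}$)
$\frac{1}{-7728 + d{\left(u{\left(l \right)} \right)}} = \frac{1}{-7728 + \left(4 \left(-2\right) + \sqrt{2} \sqrt{-2}\right)^{2}} = \frac{1}{-7728 + \left(-8 + \sqrt{2} i \sqrt{2}\right)^{2}} = \frac{1}{-7728 + \left(-8 + 2 i\right)^{2}}$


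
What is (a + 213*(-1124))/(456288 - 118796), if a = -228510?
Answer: -233961/168746 ≈ -1.3865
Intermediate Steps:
(a + 213*(-1124))/(456288 - 118796) = (-228510 + 213*(-1124))/(456288 - 118796) = (-228510 - 239412)/337492 = -467922*1/337492 = -233961/168746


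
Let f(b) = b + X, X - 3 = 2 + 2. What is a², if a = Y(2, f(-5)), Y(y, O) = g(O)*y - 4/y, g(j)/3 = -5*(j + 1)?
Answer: 8464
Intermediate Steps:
X = 7 (X = 3 + (2 + 2) = 3 + 4 = 7)
g(j) = -15 - 15*j (g(j) = 3*(-5*(j + 1)) = 3*(-5*(1 + j)) = 3*(-5 - 5*j) = -15 - 15*j)
f(b) = 7 + b (f(b) = b + 7 = 7 + b)
Y(y, O) = -4/y + y*(-15 - 15*O) (Y(y, O) = (-15 - 15*O)*y - 4/y = y*(-15 - 15*O) - 4/y = -4/y + y*(-15 - 15*O))
a = -92 (a = (-4 + 15*2²*(-1 - (7 - 5)))/2 = (-4 + 15*4*(-1 - 1*2))/2 = (-4 + 15*4*(-1 - 2))/2 = (-4 + 15*4*(-3))/2 = (-4 - 180)/2 = (½)*(-184) = -92)
a² = (-92)² = 8464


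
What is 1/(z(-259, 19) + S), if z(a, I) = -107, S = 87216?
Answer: 1/87109 ≈ 1.1480e-5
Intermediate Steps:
1/(z(-259, 19) + S) = 1/(-107 + 87216) = 1/87109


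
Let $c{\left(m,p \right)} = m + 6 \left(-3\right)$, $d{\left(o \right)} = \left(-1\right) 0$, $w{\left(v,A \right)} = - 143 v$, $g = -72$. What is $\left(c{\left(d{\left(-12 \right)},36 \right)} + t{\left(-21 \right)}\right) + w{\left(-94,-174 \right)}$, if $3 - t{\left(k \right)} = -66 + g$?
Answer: $13565$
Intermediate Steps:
$d{\left(o \right)} = 0$
$c{\left(m,p \right)} = -18 + m$ ($c{\left(m,p \right)} = m - 18 = -18 + m$)
$t{\left(k \right)} = 141$ ($t{\left(k \right)} = 3 - \left(-66 - 72\right) = 3 - -138 = 3 + 138 = 141$)
$\left(c{\left(d{\left(-12 \right)},36 \right)} + t{\left(-21 \right)}\right) + w{\left(-94,-174 \right)} = \left(\left(-18 + 0\right) + 141\right) - -13442 = \left(-18 + 141\right) + 13442 = 123 + 13442 = 13565$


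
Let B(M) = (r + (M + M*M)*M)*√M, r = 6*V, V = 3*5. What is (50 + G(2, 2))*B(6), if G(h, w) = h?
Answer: 17784*√6 ≈ 43562.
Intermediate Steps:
V = 15
r = 90 (r = 6*15 = 90)
B(M) = √M*(90 + M*(M + M²)) (B(M) = (90 + (M + M*M)*M)*√M = (90 + (M + M²)*M)*√M = (90 + M*(M + M²))*√M = √M*(90 + M*(M + M²)))
(50 + G(2, 2))*B(6) = (50 + 2)*(√6*(90 + 6² + 6³)) = 52*(√6*(90 + 36 + 216)) = 52*(√6*342) = 52*(342*√6) = 17784*√6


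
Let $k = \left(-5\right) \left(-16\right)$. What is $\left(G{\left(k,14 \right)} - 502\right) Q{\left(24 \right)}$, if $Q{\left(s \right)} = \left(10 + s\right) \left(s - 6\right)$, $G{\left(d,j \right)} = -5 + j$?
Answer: $-301716$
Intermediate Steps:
$k = 80$
$Q{\left(s \right)} = \left(-6 + s\right) \left(10 + s\right)$ ($Q{\left(s \right)} = \left(10 + s\right) \left(-6 + s\right) = \left(-6 + s\right) \left(10 + s\right)$)
$\left(G{\left(k,14 \right)} - 502\right) Q{\left(24 \right)} = \left(\left(-5 + 14\right) - 502\right) \left(-60 + 24^{2} + 4 \cdot 24\right) = \left(9 - 502\right) \left(-60 + 576 + 96\right) = \left(-493\right) 612 = -301716$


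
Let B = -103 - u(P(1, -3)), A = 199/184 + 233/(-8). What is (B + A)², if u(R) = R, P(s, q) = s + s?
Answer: 9363600/529 ≈ 17701.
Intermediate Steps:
P(s, q) = 2*s
A = -645/23 (A = 199*(1/184) + 233*(-⅛) = 199/184 - 233/8 = -645/23 ≈ -28.043)
B = -105 (B = -103 - 2 = -105)
(B + A)² = (-105 - 645/23)² = (-3060/23)² = 9363600/529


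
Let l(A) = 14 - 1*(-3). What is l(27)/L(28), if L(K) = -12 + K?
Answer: 17/16 ≈ 1.0625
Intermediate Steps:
l(A) = 17 (l(A) = 14 + 3 = 17)
l(27)/L(28) = 17/(-12 + 28) = 17/16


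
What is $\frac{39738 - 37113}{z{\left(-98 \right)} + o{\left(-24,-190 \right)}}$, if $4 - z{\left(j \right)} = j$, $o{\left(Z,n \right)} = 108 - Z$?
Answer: $\frac{875}{78} \approx 11.218$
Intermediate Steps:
$z{\left(j \right)} = 4 - j$
$\frac{39738 - 37113}{z{\left(-98 \right)} + o{\left(-24,-190 \right)}} = \frac{39738 - 37113}{\left(4 - -98\right) + \left(108 - -24\right)} = \frac{2625}{\left(4 + 98\right) + \left(108 + 24\right)} = \frac{2625}{102 + 132} = \frac{2625}{234} = 2625 \cdot \frac{1}{234} = \frac{875}{78}$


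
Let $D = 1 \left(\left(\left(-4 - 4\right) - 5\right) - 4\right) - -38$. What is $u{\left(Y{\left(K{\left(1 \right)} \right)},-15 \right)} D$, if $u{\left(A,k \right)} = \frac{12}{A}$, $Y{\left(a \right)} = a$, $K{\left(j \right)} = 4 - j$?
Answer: $84$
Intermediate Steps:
$D = 21$ ($D = 1 \left(\left(-8 - 5\right) - 4\right) + 38 = 1 \left(-13 - 4\right) + 38 = 1 \left(-17\right) + 38 = -17 + 38 = 21$)
$u{\left(Y{\left(K{\left(1 \right)} \right)},-15 \right)} D = \frac{12}{4 - 1} \cdot 21 = \frac{12}{3} \cdot 21 = 12 \cdot \frac{1}{3} \cdot 21 = 4 \cdot 21 = 84$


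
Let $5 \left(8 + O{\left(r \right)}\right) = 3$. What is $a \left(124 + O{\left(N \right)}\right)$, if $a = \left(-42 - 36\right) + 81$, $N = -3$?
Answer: $\frac{1749}{5} \approx 349.8$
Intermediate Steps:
$O{\left(r \right)} = - \frac{37}{5}$ ($O{\left(r \right)} = -8 + \frac{1}{5} \cdot 3 = -8 + \frac{3}{5} = - \frac{37}{5}$)
$a = 3$ ($a = -78 + 81 = 3$)
$a \left(124 + O{\left(N \right)}\right) = 3 \left(124 - \frac{37}{5}\right) = 3 \cdot \frac{583}{5} = \frac{1749}{5}$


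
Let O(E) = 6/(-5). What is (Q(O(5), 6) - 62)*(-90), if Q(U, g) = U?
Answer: 5688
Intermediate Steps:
O(E) = -6/5 (O(E) = 6*(-1/5) = -6/5)
(Q(O(5), 6) - 62)*(-90) = (-6/5 - 62)*(-90) = -316/5*(-90) = 5688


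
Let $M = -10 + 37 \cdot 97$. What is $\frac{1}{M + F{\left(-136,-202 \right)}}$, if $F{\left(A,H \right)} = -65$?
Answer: $\frac{1}{3514} \approx 0.00028458$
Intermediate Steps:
$M = 3579$ ($M = -10 + 3589 = 3579$)
$\frac{1}{M + F{\left(-136,-202 \right)}} = \frac{1}{3579 - 65} = \frac{1}{3514}$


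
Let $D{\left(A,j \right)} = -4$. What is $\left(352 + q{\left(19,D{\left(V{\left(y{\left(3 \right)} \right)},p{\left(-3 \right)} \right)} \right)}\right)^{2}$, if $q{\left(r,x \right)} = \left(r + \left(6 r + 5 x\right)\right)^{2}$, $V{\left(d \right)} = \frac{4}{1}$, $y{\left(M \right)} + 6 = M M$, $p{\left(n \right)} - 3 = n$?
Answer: $172160641$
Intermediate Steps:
$p{\left(n \right)} = 3 + n$
$y{\left(M \right)} = -6 + M^{2}$ ($y{\left(M \right)} = -6 + M M = -6 + M^{2}$)
$V{\left(d \right)} = 4$ ($V{\left(d \right)} = 4 \cdot 1 = 4$)
$q{\left(r,x \right)} = \left(5 x + 7 r\right)^{2}$ ($q{\left(r,x \right)} = \left(r + \left(5 x + 6 r\right)\right)^{2} = \left(5 x + 7 r\right)^{2}$)
$\left(352 + q{\left(19,D{\left(V{\left(y{\left(3 \right)} \right)},p{\left(-3 \right)} \right)} \right)}\right)^{2} = \left(352 + \left(5 \left(-4\right) + 7 \cdot 19\right)^{2}\right)^{2} = \left(352 + \left(-20 + 133\right)^{2}\right)^{2} = \left(352 + 113^{2}\right)^{2} = \left(352 + 12769\right)^{2} = 13121^{2} = 172160641$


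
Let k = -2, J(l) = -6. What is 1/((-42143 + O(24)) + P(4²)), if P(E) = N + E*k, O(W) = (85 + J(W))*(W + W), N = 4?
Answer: -1/38379 ≈ -2.6056e-5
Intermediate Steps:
O(W) = 158*W (O(W) = (85 - 6)*(W + W) = 79*(2*W) = 158*W)
P(E) = 4 - 2*E (P(E) = 4 + E*(-2) = 4 - 2*E)
1/((-42143 + O(24)) + P(4²)) = 1/((-42143 + 158*24) + (4 - 2*4²)) = 1/((-42143 + 3792) + (4 - 2*16)) = 1/(-38351 + (4 - 32)) = 1/(-38351 - 28) = 1/(-38379) = -1/38379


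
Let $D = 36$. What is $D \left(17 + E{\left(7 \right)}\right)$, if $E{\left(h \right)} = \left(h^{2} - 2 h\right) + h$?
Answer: $2124$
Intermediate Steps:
$E{\left(h \right)} = h^{2} - h$
$D \left(17 + E{\left(7 \right)}\right) = 36 \left(17 + 7 \left(-1 + 7\right)\right) = 36 \left(17 + 7 \cdot 6\right) = 36 \left(17 + 42\right) = 36 \cdot 59 = 2124$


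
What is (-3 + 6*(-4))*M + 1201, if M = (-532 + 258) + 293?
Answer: 688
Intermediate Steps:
M = 19 (M = -274 + 293 = 19)
(-3 + 6*(-4))*M + 1201 = (-3 + 6*(-4))*19 + 1201 = (-3 - 24)*19 + 1201 = -27*19 + 1201 = -513 + 1201 = 688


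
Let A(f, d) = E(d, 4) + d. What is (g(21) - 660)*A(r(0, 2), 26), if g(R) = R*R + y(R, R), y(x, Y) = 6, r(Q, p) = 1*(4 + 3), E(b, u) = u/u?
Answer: -5751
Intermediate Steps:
E(b, u) = 1
r(Q, p) = 7 (r(Q, p) = 1*7 = 7)
g(R) = 6 + R² (g(R) = R*R + 6 = R² + 6 = 6 + R²)
A(f, d) = 1 + d
(g(21) - 660)*A(r(0, 2), 26) = ((6 + 21²) - 660)*(1 + 26) = ((6 + 441) - 660)*27 = (447 - 660)*27 = -213*27 = -5751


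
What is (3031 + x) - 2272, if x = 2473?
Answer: 3232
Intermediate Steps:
(3031 + x) - 2272 = (3031 + 2473) - 2272 = 5504 - 2272 = 3232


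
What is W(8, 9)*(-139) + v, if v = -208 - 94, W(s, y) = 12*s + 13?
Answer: -15453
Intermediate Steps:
W(s, y) = 13 + 12*s
v = -302
W(8, 9)*(-139) + v = (13 + 12*8)*(-139) - 302 = (13 + 96)*(-139) - 302 = 109*(-139) - 302 = -15151 - 302 = -15453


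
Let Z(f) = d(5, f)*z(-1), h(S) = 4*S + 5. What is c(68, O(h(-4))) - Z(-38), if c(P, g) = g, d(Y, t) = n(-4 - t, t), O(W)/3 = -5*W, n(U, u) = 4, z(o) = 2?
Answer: 157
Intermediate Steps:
h(S) = 5 + 4*S
O(W) = -15*W (O(W) = 3*(-5*W) = -15*W)
d(Y, t) = 4
Z(f) = 8 (Z(f) = 4*2 = 8)
c(68, O(h(-4))) - Z(-38) = -15*(5 + 4*(-4)) - 1*8 = -15*(5 - 16) - 8 = -15*(-11) - 8 = 165 - 8 = 157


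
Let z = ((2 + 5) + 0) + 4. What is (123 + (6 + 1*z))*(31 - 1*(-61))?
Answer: 12880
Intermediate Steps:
z = 11 (z = (7 + 0) + 4 = 7 + 4 = 11)
(123 + (6 + 1*z))*(31 - 1*(-61)) = (123 + (6 + 1*11))*(31 - 1*(-61)) = (123 + (6 + 11))*(31 + 61) = (123 + 17)*92 = 140*92 = 12880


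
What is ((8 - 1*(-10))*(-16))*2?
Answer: -576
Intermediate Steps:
((8 - 1*(-10))*(-16))*2 = ((8 + 10)*(-16))*2 = (18*(-16))*2 = -288*2 = -576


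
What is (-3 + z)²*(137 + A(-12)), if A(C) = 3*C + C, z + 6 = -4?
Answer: 15041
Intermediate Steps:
z = -10 (z = -6 - 4 = -10)
A(C) = 4*C
(-3 + z)²*(137 + A(-12)) = (-3 - 10)²*(137 + 4*(-12)) = (-13)²*(137 - 48) = 169*89 = 15041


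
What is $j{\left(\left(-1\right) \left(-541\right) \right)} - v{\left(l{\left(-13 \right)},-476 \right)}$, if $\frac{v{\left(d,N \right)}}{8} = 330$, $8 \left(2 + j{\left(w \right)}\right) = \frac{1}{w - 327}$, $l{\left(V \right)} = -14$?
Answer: $- \frac{4523103}{1712} \approx -2642.0$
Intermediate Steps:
$j{\left(w \right)} = -2 + \frac{1}{8 \left(-327 + w\right)}$ ($j{\left(w \right)} = -2 + \frac{1}{8 \left(w - 327\right)} = -2 + \frac{1}{8 \left(-327 + w\right)}$)
$v{\left(d,N \right)} = 2640$ ($v{\left(d,N \right)} = 8 \cdot 330 = 2640$)
$j{\left(\left(-1\right) \left(-541\right) \right)} - v{\left(l{\left(-13 \right)},-476 \right)} = \frac{5233 - 16 \left(\left(-1\right) \left(-541\right)\right)}{8 \left(-327 - -541\right)} - 2640 = \frac{5233 - 8656}{8 \left(-327 + 541\right)} - 2640 = \frac{5233 - 8656}{8 \cdot 214} - 2640 = \frac{1}{8} \cdot \frac{1}{214} \left(-3423\right) - 2640 = - \frac{3423}{1712} - 2640 = - \frac{4523103}{1712}$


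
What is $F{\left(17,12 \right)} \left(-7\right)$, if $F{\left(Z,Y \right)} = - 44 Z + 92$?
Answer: $4592$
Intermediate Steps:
$F{\left(Z,Y \right)} = 92 - 44 Z$
$F{\left(17,12 \right)} \left(-7\right) = \left(92 - 748\right) \left(-7\right) = \left(-656\right) \left(-7\right) = 4592$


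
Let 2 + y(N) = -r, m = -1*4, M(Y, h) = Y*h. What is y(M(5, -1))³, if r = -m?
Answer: -216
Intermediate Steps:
m = -4
r = 4 (r = -1*(-4) = 4)
y(N) = -6 (y(N) = -2 - 1*4 = -2 - 4 = -6)
y(M(5, -1))³ = (-6)³ = -216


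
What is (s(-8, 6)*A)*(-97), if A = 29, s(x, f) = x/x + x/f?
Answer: 2813/3 ≈ 937.67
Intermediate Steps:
s(x, f) = 1 + x/f
(s(-8, 6)*A)*(-97) = (((6 - 8)/6)*29)*(-97) = (((1/6)*(-2))*29)*(-97) = -1/3*29*(-97) = -29/3*(-97) = 2813/3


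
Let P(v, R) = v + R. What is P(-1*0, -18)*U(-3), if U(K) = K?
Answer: 54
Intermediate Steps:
P(v, R) = R + v
P(-1*0, -18)*U(-3) = (-18 - 1*0)*(-3) = (-18 + 0)*(-3) = -18*(-3) = 54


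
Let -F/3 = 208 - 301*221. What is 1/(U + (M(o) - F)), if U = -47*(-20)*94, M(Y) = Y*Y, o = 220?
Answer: -1/62179 ≈ -1.6083e-5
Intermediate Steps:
M(Y) = Y**2
U = 88360 (U = 940*94 = 88360)
F = 198939 (F = -3*(208 - 301*221) = -3*(208 - 66521) = -3*(-66313) = 198939)
1/(U + (M(o) - F)) = 1/(88360 + (220**2 - 1*198939)) = 1/(88360 + (48400 - 198939)) = 1/(88360 - 150539) = 1/(-62179) = -1/62179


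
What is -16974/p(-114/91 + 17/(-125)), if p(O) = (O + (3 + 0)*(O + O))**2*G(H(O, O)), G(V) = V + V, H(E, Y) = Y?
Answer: 254924947265625/3942065666573 ≈ 64.668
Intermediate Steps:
G(V) = 2*V
p(O) = 98*O**3 (p(O) = (O + (3 + 0)*(O + O))**2*(2*O) = (O + 3*(2*O))**2*(2*O) = (O + 6*O)**2*(2*O) = (7*O)**2*(2*O) = (49*O**2)*(2*O) = 98*O**3)
-16974/p(-114/91 + 17/(-125)) = -16974*1/(98*(-114/91 + 17/(-125))**3) = -16974*1/(98*(-114*1/91 + 17*(-1/125))**3) = -16974*1/(98*(-114/91 - 17/125)**3) = -16974/(98*(-15797/11375)**3) = -16974/(98*(-3942065666573/1471818359375)) = -16974/(-7884131333146/30037109375) = -16974*(-30037109375/7884131333146) = 254924947265625/3942065666573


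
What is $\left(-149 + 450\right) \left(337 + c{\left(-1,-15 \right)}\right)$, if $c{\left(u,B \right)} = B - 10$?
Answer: $93912$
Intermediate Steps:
$c{\left(u,B \right)} = -10 + B$ ($c{\left(u,B \right)} = B - 10 = -10 + B$)
$\left(-149 + 450\right) \left(337 + c{\left(-1,-15 \right)}\right) = \left(-149 + 450\right) \left(337 - 25\right) = 301 \left(337 - 25\right) = 301 \cdot 312 = 93912$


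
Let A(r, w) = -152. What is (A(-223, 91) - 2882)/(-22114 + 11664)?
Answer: 1517/5225 ≈ 0.29033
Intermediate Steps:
(A(-223, 91) - 2882)/(-22114 + 11664) = (-152 - 2882)/(-22114 + 11664) = -3034/(-10450) = -3034*(-1/10450) = 1517/5225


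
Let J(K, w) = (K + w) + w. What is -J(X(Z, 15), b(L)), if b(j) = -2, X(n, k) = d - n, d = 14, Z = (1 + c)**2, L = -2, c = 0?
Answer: -9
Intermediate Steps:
Z = 1 (Z = (1 + 0)**2 = 1**2 = 1)
X(n, k) = 14 - n
J(K, w) = K + 2*w
-J(X(Z, 15), b(L)) = -((14 - 1*1) + 2*(-2)) = -((14 - 1) - 4) = -(13 - 4) = -1*9 = -9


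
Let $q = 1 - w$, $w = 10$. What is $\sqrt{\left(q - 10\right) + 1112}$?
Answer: $\sqrt{1093} \approx 33.061$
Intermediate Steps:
$q = -9$ ($q = 1 - 10 = -9$)
$\sqrt{\left(q - 10\right) + 1112} = \sqrt{\left(-9 - 10\right) + 1112} = \sqrt{-19 + 1112} = \sqrt{1093}$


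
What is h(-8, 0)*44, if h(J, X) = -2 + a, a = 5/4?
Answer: -33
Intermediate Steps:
a = 5/4 (a = 5*(¼) = 5/4 ≈ 1.2500)
h(J, X) = -¾ (h(J, X) = -2 + 5/4 = -¾)
h(-8, 0)*44 = -¾*44 = -33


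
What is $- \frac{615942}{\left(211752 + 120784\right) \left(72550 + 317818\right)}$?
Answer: $- \frac{307971}{64905706624} \approx -4.7449 \cdot 10^{-6}$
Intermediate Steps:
$- \frac{615942}{\left(211752 + 120784\right) \left(72550 + 317818\right)} = - \frac{615942}{332536 \cdot 390368} = - \frac{615942}{129811413248} = \left(-615942\right) \frac{1}{129811413248} = - \frac{307971}{64905706624}$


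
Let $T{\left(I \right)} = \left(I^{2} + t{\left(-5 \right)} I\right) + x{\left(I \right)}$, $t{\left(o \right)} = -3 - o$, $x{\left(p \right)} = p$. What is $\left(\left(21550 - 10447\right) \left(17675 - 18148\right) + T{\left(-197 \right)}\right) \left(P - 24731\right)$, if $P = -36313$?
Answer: $318252955044$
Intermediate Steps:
$T{\left(I \right)} = I^{2} + 3 I$ ($T{\left(I \right)} = \left(I^{2} + \left(-3 - -5\right) I\right) + I = \left(I^{2} + \left(-3 + 5\right) I\right) + I = \left(I^{2} + 2 I\right) + I = I^{2} + 3 I$)
$\left(\left(21550 - 10447\right) \left(17675 - 18148\right) + T{\left(-197 \right)}\right) \left(P - 24731\right) = \left(\left(21550 - 10447\right) \left(17675 - 18148\right) - 197 \left(3 - 197\right)\right) \left(-36313 - 24731\right) = \left(11103 \left(-473\right) - -38218\right) \left(-61044\right) = \left(-5251719 + 38218\right) \left(-61044\right) = \left(-5213501\right) \left(-61044\right) = 318252955044$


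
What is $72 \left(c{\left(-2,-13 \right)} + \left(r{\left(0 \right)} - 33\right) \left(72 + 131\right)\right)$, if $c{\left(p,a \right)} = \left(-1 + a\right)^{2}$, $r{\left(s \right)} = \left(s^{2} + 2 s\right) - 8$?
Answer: $-585144$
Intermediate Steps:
$r{\left(s \right)} = -8 + s^{2} + 2 s$
$72 \left(c{\left(-2,-13 \right)} + \left(r{\left(0 \right)} - 33\right) \left(72 + 131\right)\right) = 72 \left(\left(-1 - 13\right)^{2} + \left(\left(-8 + 0^{2} + 2 \cdot 0\right) - 33\right) \left(72 + 131\right)\right) = 72 \left(\left(-14\right)^{2} + \left(\left(-8 + 0 + 0\right) - 33\right) 203\right) = 72 \left(196 + \left(-8 - 33\right) 203\right) = 72 \left(196 - 8323\right) = 72 \left(-8127\right) = -585144$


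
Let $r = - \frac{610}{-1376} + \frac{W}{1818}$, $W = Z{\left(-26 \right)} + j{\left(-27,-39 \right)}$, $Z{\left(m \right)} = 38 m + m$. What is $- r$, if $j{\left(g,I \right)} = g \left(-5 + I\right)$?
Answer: $- \frac{112367}{208464} \approx -0.53902$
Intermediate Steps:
$Z{\left(m \right)} = 39 m$
$W = 174$ ($W = 39 \left(-26\right) - 27 \left(-5 - 39\right) = -1014 - -1188 = -1014 + 1188 = 174$)
$r = \frac{112367}{208464}$ ($r = - \frac{610}{-1376} + \frac{174}{1818} = \left(-610\right) \left(- \frac{1}{1376}\right) + 174 \cdot \frac{1}{1818} = \frac{305}{688} + \frac{29}{303} = \frac{112367}{208464} \approx 0.53902$)
$- r = \left(-1\right) \frac{112367}{208464} = - \frac{112367}{208464}$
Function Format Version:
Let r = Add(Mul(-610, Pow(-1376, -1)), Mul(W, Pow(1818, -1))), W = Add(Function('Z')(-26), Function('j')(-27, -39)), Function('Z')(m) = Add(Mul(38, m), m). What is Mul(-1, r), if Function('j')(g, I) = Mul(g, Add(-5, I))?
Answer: Rational(-112367, 208464) ≈ -0.53902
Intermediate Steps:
Function('Z')(m) = Mul(39, m)
W = 174 (W = Add(Mul(39, -26), Mul(-27, Add(-5, -39))) = Add(-1014, Mul(-27, -44)) = Add(-1014, 1188) = 174)
r = Rational(112367, 208464) (r = Add(Mul(-610, Pow(-1376, -1)), Mul(174, Pow(1818, -1))) = Add(Mul(-610, Rational(-1, 1376)), Mul(174, Rational(1, 1818))) = Add(Rational(305, 688), Rational(29, 303)) = Rational(112367, 208464) ≈ 0.53902)
Mul(-1, r) = Mul(-1, Rational(112367, 208464)) = Rational(-112367, 208464)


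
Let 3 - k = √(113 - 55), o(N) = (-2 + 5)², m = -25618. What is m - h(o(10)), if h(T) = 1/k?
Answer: -1255279/49 + √58/49 ≈ -25618.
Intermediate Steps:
o(N) = 9 (o(N) = 3² = 9)
k = 3 - √58 (k = 3 - √(113 - 55) = 3 - √58 ≈ -4.6158)
h(T) = 1/(3 - √58)
m - h(o(10)) = -25618 - (-3/49 - √58/49) = -25618 + (3/49 + √58/49) = -1255279/49 + √58/49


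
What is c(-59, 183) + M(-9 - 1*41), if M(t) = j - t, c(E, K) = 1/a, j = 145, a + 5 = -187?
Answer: 37439/192 ≈ 194.99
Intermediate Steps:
a = -192 (a = -5 - 187 = -192)
c(E, K) = -1/192 (c(E, K) = 1/(-192) = -1/192)
M(t) = 145 - t
c(-59, 183) + M(-9 - 1*41) = -1/192 + (145 - (-9 - 1*41)) = -1/192 + (145 - (-9 - 41)) = -1/192 + (145 - 1*(-50)) = -1/192 + (145 + 50) = -1/192 + 195 = 37439/192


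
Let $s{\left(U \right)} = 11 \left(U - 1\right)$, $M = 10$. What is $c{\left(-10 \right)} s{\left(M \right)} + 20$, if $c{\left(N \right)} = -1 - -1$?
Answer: $20$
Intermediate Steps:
$c{\left(N \right)} = 0$ ($c{\left(N \right)} = -1 + 1 = 0$)
$s{\left(U \right)} = -11 + 11 U$ ($s{\left(U \right)} = 11 \left(-1 + U\right) = -11 + 11 U$)
$c{\left(-10 \right)} s{\left(M \right)} + 20 = 0 \left(-11 + 11 \cdot 10\right) + 20 = 0 \left(-11 + 110\right) + 20 = 0 \cdot 99 + 20 = 0 + 20 = 20$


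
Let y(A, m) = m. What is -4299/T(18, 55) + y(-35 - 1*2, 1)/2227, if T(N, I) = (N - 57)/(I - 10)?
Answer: 143608108/28951 ≈ 4960.4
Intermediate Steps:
T(N, I) = (-57 + N)/(-10 + I)
-4299/T(18, 55) + y(-35 - 1*2, 1)/2227 = -4299*(-10 + 55)/(-57 + 18) + 1/2227 = -4299/(-39/45) + 1*(1/2227) = -4299/((1/45)*(-39)) + 1/2227 = -4299/(-13/15) + 1/2227 = -4299*(-15/13) + 1/2227 = 64485/13 + 1/2227 = 143608108/28951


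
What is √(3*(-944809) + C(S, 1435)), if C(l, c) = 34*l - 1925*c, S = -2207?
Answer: 4*I*√354490 ≈ 2381.6*I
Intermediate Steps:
C(l, c) = -1925*c + 34*l
√(3*(-944809) + C(S, 1435)) = √(3*(-944809) + (-1925*1435 + 34*(-2207))) = √(-2834427 + (-2762375 - 75038)) = √(-2834427 - 2837413) = √(-5671840) = 4*I*√354490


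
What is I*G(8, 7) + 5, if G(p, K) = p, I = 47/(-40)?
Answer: -22/5 ≈ -4.4000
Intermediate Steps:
I = -47/40 (I = 47*(-1/40) = -47/40 ≈ -1.1750)
I*G(8, 7) + 5 = -47/40*8 + 5 = -47/5 + 5 = -22/5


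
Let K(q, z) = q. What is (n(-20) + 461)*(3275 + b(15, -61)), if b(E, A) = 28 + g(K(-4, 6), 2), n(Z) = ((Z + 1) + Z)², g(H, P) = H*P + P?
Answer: 6534654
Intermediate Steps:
g(H, P) = P + H*P
n(Z) = (1 + 2*Z)² (n(Z) = ((1 + Z) + Z)² = (1 + 2*Z)²)
b(E, A) = 22 (b(E, A) = 28 + 2*(1 - 4) = 28 + 2*(-3) = 28 - 6 = 22)
(n(-20) + 461)*(3275 + b(15, -61)) = ((1 + 2*(-20))² + 461)*(3275 + 22) = ((1 - 40)² + 461)*3297 = ((-39)² + 461)*3297 = (1521 + 461)*3297 = 1982*3297 = 6534654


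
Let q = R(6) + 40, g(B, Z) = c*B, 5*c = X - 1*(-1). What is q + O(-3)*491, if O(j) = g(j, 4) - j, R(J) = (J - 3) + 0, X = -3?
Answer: 10526/5 ≈ 2105.2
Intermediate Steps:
c = -2/5 (c = (-3 - 1*(-1))/5 = (-3 + 1)/5 = (1/5)*(-2) = -2/5 ≈ -0.40000)
R(J) = -3 + J (R(J) = (-3 + J) + 0 = -3 + J)
g(B, Z) = -2*B/5
O(j) = -7*j/5 (O(j) = -2*j/5 - j = -7*j/5)
q = 43 (q = (-3 + 6) + 40 = 3 + 40 = 43)
q + O(-3)*491 = 43 - 7/5*(-3)*491 = 43 + (21/5)*491 = 43 + 10311/5 = 10526/5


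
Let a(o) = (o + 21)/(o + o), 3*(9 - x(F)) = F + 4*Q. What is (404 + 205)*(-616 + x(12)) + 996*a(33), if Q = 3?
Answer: -4110921/11 ≈ -3.7372e+5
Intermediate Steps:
x(F) = 5 - F/3 (x(F) = 9 - (F + 4*3)/3 = 9 - (F + 12)/3 = 9 - (12 + F)/3 = 9 + (-4 - F/3) = 5 - F/3)
a(o) = (21 + o)/(2*o) (a(o) = (21 + o)/((2*o)) = (21 + o)*(1/(2*o)) = (21 + o)/(2*o))
(404 + 205)*(-616 + x(12)) + 996*a(33) = (404 + 205)*(-616 + (5 - ⅓*12)) + 996*((½)*(21 + 33)/33) = 609*(-616 + (5 - 4)) + 996*((½)*(1/33)*54) = 609*(-616 + 1) + 996*(9/11) = 609*(-615) + 8964/11 = -374535 + 8964/11 = -4110921/11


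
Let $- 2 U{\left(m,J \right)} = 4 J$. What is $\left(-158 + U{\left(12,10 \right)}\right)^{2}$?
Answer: $31684$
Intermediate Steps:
$U{\left(m,J \right)} = - 2 J$ ($U{\left(m,J \right)} = - \frac{4 J}{2} = - 2 J$)
$\left(-158 + U{\left(12,10 \right)}\right)^{2} = \left(-158 - 20\right)^{2} = \left(-178\right)^{2} = 31684$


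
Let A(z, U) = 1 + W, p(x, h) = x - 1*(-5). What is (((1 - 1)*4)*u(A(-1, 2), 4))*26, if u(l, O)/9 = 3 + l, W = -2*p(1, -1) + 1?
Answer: 0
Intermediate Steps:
p(x, h) = 5 + x (p(x, h) = x + 5 = 5 + x)
W = -11 (W = -2*(5 + 1) + 1 = -2*6 + 1 = -12 + 1 = -11)
A(z, U) = -10 (A(z, U) = 1 - 11 = -10)
u(l, O) = 27 + 9*l (u(l, O) = 9*(3 + l) = 27 + 9*l)
(((1 - 1)*4)*u(A(-1, 2), 4))*26 = (((1 - 1)*4)*(27 + 9*(-10)))*26 = ((0*4)*(27 - 90))*26 = (0*(-63))*26 = 0*26 = 0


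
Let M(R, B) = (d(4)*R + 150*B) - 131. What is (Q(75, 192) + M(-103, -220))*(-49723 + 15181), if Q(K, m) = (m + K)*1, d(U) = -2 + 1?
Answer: 1131630462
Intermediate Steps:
d(U) = -1
M(R, B) = -131 - R + 150*B (M(R, B) = (-R + 150*B) - 131 = -131 - R + 150*B)
Q(K, m) = K + m (Q(K, m) = (K + m)*1 = K + m)
(Q(75, 192) + M(-103, -220))*(-49723 + 15181) = ((75 + 192) + (-131 - 1*(-103) + 150*(-220)))*(-49723 + 15181) = (267 + (-131 + 103 - 33000))*(-34542) = (267 - 33028)*(-34542) = -32761*(-34542) = 1131630462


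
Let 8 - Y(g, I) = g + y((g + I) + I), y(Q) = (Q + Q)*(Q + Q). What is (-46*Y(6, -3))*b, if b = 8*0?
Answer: 0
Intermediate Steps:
b = 0
y(Q) = 4*Q**2 (y(Q) = (2*Q)*(2*Q) = 4*Q**2)
Y(g, I) = 8 - g - 4*(g + 2*I)**2 (Y(g, I) = 8 - (g + 4*((g + I) + I)**2) = 8 - (g + 4*((I + g) + I)**2) = 8 - (g + 4*(g + 2*I)**2) = 8 + (-g - 4*(g + 2*I)**2) = 8 - g - 4*(g + 2*I)**2)
(-46*Y(6, -3))*b = -46*(8 - 1*6 - 4*(6 + 2*(-3))**2)*0 = -46*(8 - 6 - 4*(6 - 6)**2)*0 = -46*(8 - 6 - 4*0**2)*0 = -46*(8 - 6 - 4*0)*0 = -46*(8 - 6 + 0)*0 = -46*2*0 = -92*0 = 0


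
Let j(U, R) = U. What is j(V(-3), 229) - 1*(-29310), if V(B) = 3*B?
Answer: 29301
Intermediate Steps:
j(V(-3), 229) - 1*(-29310) = 3*(-3) - 1*(-29310) = -9 + 29310 = 29301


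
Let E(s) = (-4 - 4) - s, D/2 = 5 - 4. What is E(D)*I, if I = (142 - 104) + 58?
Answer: -960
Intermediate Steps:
D = 2 (D = 2*(5 - 4) = 2*1 = 2)
I = 96 (I = 38 + 58 = 96)
E(s) = -8 - s
E(D)*I = (-8 - 1*2)*96 = (-8 - 2)*96 = -10*96 = -960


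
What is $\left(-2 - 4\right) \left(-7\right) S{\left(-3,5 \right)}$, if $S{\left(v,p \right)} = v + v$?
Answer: $-252$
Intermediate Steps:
$S{\left(v,p \right)} = 2 v$
$\left(-2 - 4\right) \left(-7\right) S{\left(-3,5 \right)} = \left(-2 - 4\right) \left(-7\right) 2 \left(-3\right) = \left(-6\right) \left(-7\right) \left(-6\right) = 42 \left(-6\right) = -252$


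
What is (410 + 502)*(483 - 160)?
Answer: 294576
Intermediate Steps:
(410 + 502)*(483 - 160) = 912*323 = 294576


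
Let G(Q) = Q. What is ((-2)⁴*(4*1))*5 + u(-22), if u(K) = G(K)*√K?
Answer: 320 - 22*I*√22 ≈ 320.0 - 103.19*I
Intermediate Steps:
u(K) = K^(3/2) (u(K) = K*√K = K^(3/2))
((-2)⁴*(4*1))*5 + u(-22) = ((-2)⁴*(4*1))*5 + (-22)^(3/2) = (16*4)*5 - 22*I*√22 = 64*5 - 22*I*√22 = 320 - 22*I*√22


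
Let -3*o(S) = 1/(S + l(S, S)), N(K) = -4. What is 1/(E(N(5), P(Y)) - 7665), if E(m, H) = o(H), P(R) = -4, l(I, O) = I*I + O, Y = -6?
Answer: -24/183961 ≈ -0.00013046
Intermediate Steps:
l(I, O) = O + I**2 (l(I, O) = I**2 + O = O + I**2)
o(S) = -1/(3*(S**2 + 2*S)) (o(S) = -1/(3*(S + (S + S**2))) = -1/(3*(S**2 + 2*S)))
E(m, H) = -1/(3*H*(2 + H))
1/(E(N(5), P(Y)) - 7665) = 1/(-1/3/(-4*(2 - 4)) - 7665) = 1/(-1/3*(-1/4)/(-2) - 7665) = 1/(-1/3*(-1/4)*(-1/2) - 7665) = 1/(-1/24 - 7665) = 1/(-183961/24) = -24/183961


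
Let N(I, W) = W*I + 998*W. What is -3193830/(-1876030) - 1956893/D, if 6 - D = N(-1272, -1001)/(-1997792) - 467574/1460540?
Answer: -133899253937651203603567/441848084962637093 ≈ -3.0304e+5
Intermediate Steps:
N(I, W) = 998*W + I*W (N(I, W) = I*W + 998*W = 998*W + I*W)
D = 2355229313831/364731890960 (D = 6 - (-1001*(998 - 1272)/(-1997792) - 467574/1460540) = 6 - (-1001*(-274)*(-1/1997792) - 467574*1/1460540) = 6 - (274274*(-1/1997792) - 233787/730270) = 6 - (-137137/998896 - 233787/730270) = 6 - 1*(-166837968071/364731890960) = 6 + 166837968071/364731890960 = 2355229313831/364731890960 ≈ 6.4574)
-3193830/(-1876030) - 1956893/D = -3193830/(-1876030) - 1956893/2355229313831/364731890960 = -3193830*(-1/1876030) - 1956893*364731890960/2355229313831 = 319383/187603 - 713741284296387280/2355229313831 = -133899253937651203603567/441848084962637093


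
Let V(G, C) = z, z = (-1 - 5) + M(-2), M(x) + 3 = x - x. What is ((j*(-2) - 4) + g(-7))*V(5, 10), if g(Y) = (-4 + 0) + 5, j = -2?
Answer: -9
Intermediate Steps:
M(x) = -3 (M(x) = -3 + (x - x) = -3 + 0 = -3)
z = -9 (z = (-1 - 5) - 3 = -6 - 3 = -9)
V(G, C) = -9
g(Y) = 1 (g(Y) = -4 + 5 = 1)
((j*(-2) - 4) + g(-7))*V(5, 10) = ((-2*(-2) - 4) + 1)*(-9) = ((4 - 4) + 1)*(-9) = (0 + 1)*(-9) = 1*(-9) = -9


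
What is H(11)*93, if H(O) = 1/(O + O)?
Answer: 93/22 ≈ 4.2273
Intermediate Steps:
H(O) = 1/(2*O)
H(11)*93 = ((½)/11)*93 = ((½)*(1/11))*93 = (1/22)*93 = 93/22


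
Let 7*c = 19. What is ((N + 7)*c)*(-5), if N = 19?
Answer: -2470/7 ≈ -352.86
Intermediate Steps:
c = 19/7 (c = (⅐)*19 = 19/7 ≈ 2.7143)
((N + 7)*c)*(-5) = ((19 + 7)*(19/7))*(-5) = (26*(19/7))*(-5) = (494/7)*(-5) = -2470/7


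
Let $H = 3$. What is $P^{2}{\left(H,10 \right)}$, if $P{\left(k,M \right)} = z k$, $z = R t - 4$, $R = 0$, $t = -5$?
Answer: $144$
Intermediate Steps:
$z = -4$ ($z = 0 \left(-5\right) - 4 = 0 - 4 = -4$)
$P{\left(k,M \right)} = - 4 k$
$P^{2}{\left(H,10 \right)} = \left(\left(-4\right) 3\right)^{2} = \left(-12\right)^{2} = 144$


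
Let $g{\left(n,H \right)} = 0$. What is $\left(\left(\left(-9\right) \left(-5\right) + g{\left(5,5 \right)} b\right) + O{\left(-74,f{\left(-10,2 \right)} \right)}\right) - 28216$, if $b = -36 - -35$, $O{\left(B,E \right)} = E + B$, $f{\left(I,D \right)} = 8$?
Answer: $-28237$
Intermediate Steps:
$O{\left(B,E \right)} = B + E$
$b = -1$ ($b = -36 + 35 = -1$)
$\left(\left(\left(-9\right) \left(-5\right) + g{\left(5,5 \right)} b\right) + O{\left(-74,f{\left(-10,2 \right)} \right)}\right) - 28216 = \left(\left(\left(-9\right) \left(-5\right) + 0 \left(-1\right)\right) + \left(-74 + 8\right)\right) - 28216 = \left(\left(45 + 0\right) - 66\right) - 28216 = \left(45 - 66\right) - 28216 = -21 - 28216 = -28237$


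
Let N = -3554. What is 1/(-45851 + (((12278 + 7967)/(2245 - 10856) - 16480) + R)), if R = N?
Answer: -8611/567355980 ≈ -1.5177e-5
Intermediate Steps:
R = -3554
1/(-45851 + (((12278 + 7967)/(2245 - 10856) - 16480) + R)) = 1/(-45851 + (((12278 + 7967)/(2245 - 10856) - 16480) - 3554)) = 1/(-45851 + ((20245/(-8611) - 16480) - 3554)) = 1/(-45851 + ((20245*(-1/8611) - 16480) - 3554)) = 1/(-45851 + ((-20245/8611 - 16480) - 3554)) = 1/(-45851 + (-141929525/8611 - 3554)) = 1/(-45851 - 172533019/8611) = 1/(-567355980/8611) = -8611/567355980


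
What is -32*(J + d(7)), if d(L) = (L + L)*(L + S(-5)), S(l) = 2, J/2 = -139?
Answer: 4864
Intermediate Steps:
J = -278 (J = 2*(-139) = -278)
d(L) = 2*L*(2 + L) (d(L) = (L + L)*(L + 2) = (2*L)*(2 + L) = 2*L*(2 + L))
-32*(J + d(7)) = -32*(-278 + 2*7*(2 + 7)) = -32*(-278 + 2*7*9) = -32*(-278 + 126) = -32*(-152) = 4864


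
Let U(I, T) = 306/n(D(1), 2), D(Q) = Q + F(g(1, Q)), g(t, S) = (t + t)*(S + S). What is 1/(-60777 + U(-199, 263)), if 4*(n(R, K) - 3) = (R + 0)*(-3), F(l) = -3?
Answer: -1/60709 ≈ -1.6472e-5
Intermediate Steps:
g(t, S) = 4*S*t (g(t, S) = (2*t)*(2*S) = 4*S*t)
D(Q) = -3 + Q (D(Q) = Q - 3 = -3 + Q)
n(R, K) = 3 - 3*R/4 (n(R, K) = 3 + ((R + 0)*(-3))/4 = 3 + (R*(-3))/4 = 3 + (-3*R)/4 = 3 - 3*R/4)
U(I, T) = 68 (U(I, T) = 306/(3 - 3*(-3 + 1)/4) = 306/(3 - 3/4*(-2)) = 306/(3 + 3/2) = 306/(9/2) = 306*(2/9) = 68)
1/(-60777 + U(-199, 263)) = 1/(-60777 + 68) = 1/(-60709) = -1/60709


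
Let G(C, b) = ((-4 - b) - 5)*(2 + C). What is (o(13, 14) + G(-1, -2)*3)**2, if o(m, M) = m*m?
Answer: 21904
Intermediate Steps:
o(m, M) = m**2
G(C, b) = (-9 - b)*(2 + C)
(o(13, 14) + G(-1, -2)*3)**2 = (13**2 + (-18 - 9*(-1) - 2*(-2) - 1*(-1)*(-2))*3)**2 = (169 + (-18 + 9 + 4 - 2)*3)**2 = (169 - 7*3)**2 = (169 - 21)**2 = 148**2 = 21904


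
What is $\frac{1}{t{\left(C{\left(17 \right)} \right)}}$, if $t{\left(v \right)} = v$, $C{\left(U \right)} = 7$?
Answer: $\frac{1}{7} \approx 0.14286$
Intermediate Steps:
$\frac{1}{t{\left(C{\left(17 \right)} \right)}} = \frac{1}{7}$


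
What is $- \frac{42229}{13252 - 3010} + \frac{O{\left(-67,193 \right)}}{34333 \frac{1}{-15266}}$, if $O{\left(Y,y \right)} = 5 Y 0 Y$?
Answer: $- \frac{42229}{10242} \approx -4.1231$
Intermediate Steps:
$O{\left(Y,y \right)} = 0$ ($O{\left(Y,y \right)} = 5 Y 0 = 0$)
$- \frac{42229}{13252 - 3010} + \frac{O{\left(-67,193 \right)}}{34333 \frac{1}{-15266}} = - \frac{42229}{13252 - 3010} + \frac{0}{34333 \frac{1}{-15266}} = - \frac{42229}{13252 - 3010} + \frac{0}{34333 \left(- \frac{1}{15266}\right)} = - \frac{42229}{10242} + \frac{0}{- \frac{34333}{15266}} = \left(-42229\right) \frac{1}{10242} + 0 \left(- \frac{15266}{34333}\right) = - \frac{42229}{10242} + 0 = - \frac{42229}{10242}$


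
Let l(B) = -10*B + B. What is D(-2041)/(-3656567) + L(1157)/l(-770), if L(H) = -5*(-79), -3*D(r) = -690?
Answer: 288550013/5068001862 ≈ 0.056936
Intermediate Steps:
D(r) = 230 (D(r) = -⅓*(-690) = 230)
L(H) = 395
l(B) = -9*B
D(-2041)/(-3656567) + L(1157)/l(-770) = 230/(-3656567) + 395/((-9*(-770))) = 230*(-1/3656567) + 395/6930 = -230/3656567 + 395*(1/6930) = -230/3656567 + 79/1386 = 288550013/5068001862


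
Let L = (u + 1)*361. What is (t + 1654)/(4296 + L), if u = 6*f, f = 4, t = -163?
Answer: 213/1903 ≈ 0.11193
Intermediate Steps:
u = 24 (u = 6*4 = 24)
L = 9025 (L = (24 + 1)*361 = 25*361 = 9025)
(t + 1654)/(4296 + L) = (-163 + 1654)/(4296 + 9025) = 1491/13321 = 1491*(1/13321) = 213/1903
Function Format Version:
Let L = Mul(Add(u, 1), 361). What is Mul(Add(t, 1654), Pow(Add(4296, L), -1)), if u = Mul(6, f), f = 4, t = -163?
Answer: Rational(213, 1903) ≈ 0.11193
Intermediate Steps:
u = 24 (u = Mul(6, 4) = 24)
L = 9025 (L = Mul(Add(24, 1), 361) = Mul(25, 361) = 9025)
Mul(Add(t, 1654), Pow(Add(4296, L), -1)) = Mul(Add(-163, 1654), Pow(Add(4296, 9025), -1)) = Mul(1491, Pow(13321, -1)) = Mul(1491, Rational(1, 13321)) = Rational(213, 1903)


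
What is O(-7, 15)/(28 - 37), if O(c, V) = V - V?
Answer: 0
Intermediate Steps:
O(c, V) = 0
O(-7, 15)/(28 - 37) = 0/(28 - 37) = 0/(-9) = -⅑*0 = 0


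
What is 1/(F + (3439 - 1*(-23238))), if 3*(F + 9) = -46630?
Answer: 3/33374 ≈ 8.9890e-5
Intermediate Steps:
F = -46657/3 (F = -9 + (⅓)*(-46630) = -9 - 46630/3 = -46657/3 ≈ -15552.)
1/(F + (3439 - 1*(-23238))) = 1/(-46657/3 + (3439 - 1*(-23238))) = 1/(-46657/3 + (3439 + 23238)) = 1/(-46657/3 + 26677) = 1/(33374/3) = 3/33374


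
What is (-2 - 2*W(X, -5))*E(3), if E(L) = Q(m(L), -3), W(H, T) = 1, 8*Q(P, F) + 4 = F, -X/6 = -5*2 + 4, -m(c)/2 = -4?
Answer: 7/2 ≈ 3.5000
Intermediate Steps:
m(c) = 8 (m(c) = -2*(-4) = 8)
X = 36 (X = -6*(-5*2 + 4) = -6*(-10 + 4) = -6*(-6) = 36)
Q(P, F) = -½ + F/8
E(L) = -7/8 (E(L) = -½ + (⅛)*(-3) = -½ - 3/8 = -7/8)
(-2 - 2*W(X, -5))*E(3) = (-2 - 2*1)*(-7/8) = (-2 - 2)*(-7/8) = -4*(-7/8) = 7/2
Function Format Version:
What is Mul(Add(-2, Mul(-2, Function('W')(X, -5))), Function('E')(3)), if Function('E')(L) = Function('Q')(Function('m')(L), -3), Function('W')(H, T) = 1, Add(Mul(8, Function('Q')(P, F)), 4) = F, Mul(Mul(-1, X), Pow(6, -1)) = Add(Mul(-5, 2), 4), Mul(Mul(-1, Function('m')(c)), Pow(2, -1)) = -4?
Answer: Rational(7, 2) ≈ 3.5000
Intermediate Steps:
Function('m')(c) = 8 (Function('m')(c) = Mul(-2, -4) = 8)
X = 36 (X = Mul(-6, Add(Mul(-5, 2), 4)) = Mul(-6, Add(-10, 4)) = Mul(-6, -6) = 36)
Function('Q')(P, F) = Add(Rational(-1, 2), Mul(Rational(1, 8), F))
Function('E')(L) = Rational(-7, 8) (Function('E')(L) = Add(Rational(-1, 2), Mul(Rational(1, 8), -3)) = Add(Rational(-1, 2), Rational(-3, 8)) = Rational(-7, 8))
Mul(Add(-2, Mul(-2, Function('W')(X, -5))), Function('E')(3)) = Mul(Add(-2, Mul(-2, 1)), Rational(-7, 8)) = Mul(Add(-2, -2), Rational(-7, 8)) = Mul(-4, Rational(-7, 8)) = Rational(7, 2)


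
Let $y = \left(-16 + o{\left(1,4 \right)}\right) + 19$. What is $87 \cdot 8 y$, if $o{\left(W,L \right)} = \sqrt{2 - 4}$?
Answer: $2088 + 696 i \sqrt{2} \approx 2088.0 + 984.29 i$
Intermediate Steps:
$o{\left(W,L \right)} = i \sqrt{2}$ ($o{\left(W,L \right)} = \sqrt{-2} = i \sqrt{2}$)
$y = 3 + i \sqrt{2}$ ($y = \left(-16 + i \sqrt{2}\right) + 19 = 3 + i \sqrt{2} \approx 3.0 + 1.4142 i$)
$87 \cdot 8 y = 87 \cdot 8 \left(3 + i \sqrt{2}\right) = 696 \left(3 + i \sqrt{2}\right) = 2088 + 696 i \sqrt{2}$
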